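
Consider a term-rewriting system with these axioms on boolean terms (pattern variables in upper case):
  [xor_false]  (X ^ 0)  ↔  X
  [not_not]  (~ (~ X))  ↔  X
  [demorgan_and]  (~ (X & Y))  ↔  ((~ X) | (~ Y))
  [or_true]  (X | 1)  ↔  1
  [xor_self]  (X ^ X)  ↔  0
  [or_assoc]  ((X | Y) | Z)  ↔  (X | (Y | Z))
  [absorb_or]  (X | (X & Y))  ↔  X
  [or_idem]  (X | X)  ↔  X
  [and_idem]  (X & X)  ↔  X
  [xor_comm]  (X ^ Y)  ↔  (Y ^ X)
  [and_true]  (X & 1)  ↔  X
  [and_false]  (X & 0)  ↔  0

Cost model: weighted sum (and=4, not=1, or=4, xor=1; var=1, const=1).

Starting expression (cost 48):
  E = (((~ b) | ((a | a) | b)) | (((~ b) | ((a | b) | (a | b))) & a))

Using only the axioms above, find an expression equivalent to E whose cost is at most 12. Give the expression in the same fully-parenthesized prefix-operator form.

1. [or_idem →] (a | a)  →  a;  E = (((~ b) | (a | b)) | (((~ b) | ((a | b) | (a | b))) & a))
2. [or_idem →] ((a | b) | (a | b))  →  (a | b);  E = (((~ b) | (a | b)) | (((~ b) | (a | b)) & a))
3. [absorb_or →] (((~ b) | (a | b)) | (((~ b) | (a | b)) & a))  →  ((~ b) | (a | b));  cost 12 ≤ 12, done

((~ b) | (a | b))   [cost 12]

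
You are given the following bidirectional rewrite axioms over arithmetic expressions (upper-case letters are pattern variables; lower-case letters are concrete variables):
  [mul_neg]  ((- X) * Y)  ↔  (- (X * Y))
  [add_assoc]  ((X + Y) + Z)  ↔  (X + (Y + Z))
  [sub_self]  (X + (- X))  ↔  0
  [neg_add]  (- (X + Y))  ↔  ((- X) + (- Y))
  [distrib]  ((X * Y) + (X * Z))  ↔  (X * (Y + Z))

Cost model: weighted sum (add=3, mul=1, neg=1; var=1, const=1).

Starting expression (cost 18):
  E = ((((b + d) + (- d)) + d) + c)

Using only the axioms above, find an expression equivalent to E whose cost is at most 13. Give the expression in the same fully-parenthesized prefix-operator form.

(((b + 0) + d) + c)   [cost 13]

1. [add_assoc →] ((b + d) + (- d))  →  (b + (d + (- d)));  E = (((b + (d + (- d))) + d) + c)
2. [sub_self →] (d + (- d))  →  0;  cost 13 ≤ 13, done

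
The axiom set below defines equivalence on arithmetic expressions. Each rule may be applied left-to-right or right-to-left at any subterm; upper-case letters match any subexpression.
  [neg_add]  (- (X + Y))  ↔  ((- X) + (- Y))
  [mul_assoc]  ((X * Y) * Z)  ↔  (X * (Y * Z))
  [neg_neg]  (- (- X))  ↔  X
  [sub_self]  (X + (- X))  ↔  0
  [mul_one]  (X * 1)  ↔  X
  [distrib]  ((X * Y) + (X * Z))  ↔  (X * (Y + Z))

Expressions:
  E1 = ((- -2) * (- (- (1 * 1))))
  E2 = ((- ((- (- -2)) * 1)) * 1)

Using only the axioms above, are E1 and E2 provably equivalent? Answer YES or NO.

YES

step 1: mul_one (→) rewrites (1 * 1) into 1, now ((- -2) * (- (- 1)))
step 2: neg_neg (→) rewrites (- (- 1)) into 1, now ((- -2) * 1)
step 3: mul_one (→) rewrites ((- -2) * 1) into (- -2)
step 4: neg_neg (←) rewrites -2 into (- (- -2)), now (- (- (- -2)))
step 5: mul_one (←) rewrites (- (- -2)) into ((- (- -2)) * 1), now (- ((- (- -2)) * 1))
step 6: mul_one (←) rewrites (- ((- (- -2)) * 1)) into ((- ((- (- -2)) * 1)) * 1), which is E2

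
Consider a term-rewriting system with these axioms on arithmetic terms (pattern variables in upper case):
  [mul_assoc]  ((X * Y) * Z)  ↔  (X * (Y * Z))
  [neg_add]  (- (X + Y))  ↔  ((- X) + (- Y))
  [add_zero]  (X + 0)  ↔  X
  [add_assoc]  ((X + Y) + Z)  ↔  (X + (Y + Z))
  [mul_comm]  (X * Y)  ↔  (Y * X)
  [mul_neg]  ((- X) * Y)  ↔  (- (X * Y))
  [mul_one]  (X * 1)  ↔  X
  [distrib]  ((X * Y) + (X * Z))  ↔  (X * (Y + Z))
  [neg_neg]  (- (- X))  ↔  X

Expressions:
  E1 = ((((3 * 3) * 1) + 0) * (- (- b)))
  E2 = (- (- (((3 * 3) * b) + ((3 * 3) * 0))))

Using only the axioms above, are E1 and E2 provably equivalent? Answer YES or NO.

YES

1. [neg_neg →] (- (- b))  →  b;  E1 = ((((3 * 3) * 1) + 0) * b)
2. [add_zero →] (((3 * 3) * 1) + 0)  →  ((3 * 3) * 1);  E1 = (((3 * 3) * 1) * b)
3. [mul_one →] ((3 * 3) * 1)  →  (3 * 3);  E1 = ((3 * 3) * b)
4. [neg_neg ←] ((3 * 3) * b)  →  (- (- ((3 * 3) * b)))
5. [add_zero ←] b  →  (b + 0);  E1 = (- (- ((3 * 3) * (b + 0))))
6. [distrib ←] ((3 * 3) * (b + 0))  →  (((3 * 3) * b) + ((3 * 3) * 0));  this is E2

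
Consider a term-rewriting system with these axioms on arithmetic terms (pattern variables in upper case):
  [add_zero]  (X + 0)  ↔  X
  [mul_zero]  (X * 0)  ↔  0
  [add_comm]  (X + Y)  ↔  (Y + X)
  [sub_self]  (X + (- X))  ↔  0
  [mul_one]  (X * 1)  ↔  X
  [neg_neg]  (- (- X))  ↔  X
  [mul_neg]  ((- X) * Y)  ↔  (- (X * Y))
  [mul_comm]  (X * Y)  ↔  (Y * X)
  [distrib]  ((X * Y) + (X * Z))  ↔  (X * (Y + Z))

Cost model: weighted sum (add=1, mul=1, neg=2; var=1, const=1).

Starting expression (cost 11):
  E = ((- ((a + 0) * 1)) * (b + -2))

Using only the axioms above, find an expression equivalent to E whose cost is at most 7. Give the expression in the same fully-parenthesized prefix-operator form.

((- a) * (-2 + b))   [cost 7]

step 1: add_comm (→) rewrites (b + -2) into (-2 + b), now ((- ((a + 0) * 1)) * (-2 + b))
step 2: add_zero (→) rewrites (a + 0) into a, now ((- (a * 1)) * (-2 + b))
step 3: mul_one (→) rewrites (a * 1) into a, reaching cost 7 (bound 7)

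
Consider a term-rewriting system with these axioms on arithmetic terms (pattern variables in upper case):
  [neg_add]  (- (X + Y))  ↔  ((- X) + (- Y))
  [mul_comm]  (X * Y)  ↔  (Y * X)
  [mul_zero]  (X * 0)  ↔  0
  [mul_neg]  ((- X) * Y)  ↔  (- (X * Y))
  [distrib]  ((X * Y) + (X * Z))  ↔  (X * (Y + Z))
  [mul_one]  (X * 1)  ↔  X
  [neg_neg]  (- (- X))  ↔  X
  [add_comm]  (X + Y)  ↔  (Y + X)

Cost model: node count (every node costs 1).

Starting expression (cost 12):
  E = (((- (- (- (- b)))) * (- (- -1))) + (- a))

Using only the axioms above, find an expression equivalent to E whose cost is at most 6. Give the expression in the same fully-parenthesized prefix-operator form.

step 1: neg_neg (→) rewrites (- (- -1)) into -1, now (((- (- (- (- b)))) * -1) + (- a))
step 2: neg_neg (→) rewrites (- (- (- (- b)))) into (- (- b)), now (((- (- b)) * -1) + (- a))
step 3: neg_neg (→) rewrites (- (- b)) into b, reaching cost 6 (bound 6)

((b * -1) + (- a))   [cost 6]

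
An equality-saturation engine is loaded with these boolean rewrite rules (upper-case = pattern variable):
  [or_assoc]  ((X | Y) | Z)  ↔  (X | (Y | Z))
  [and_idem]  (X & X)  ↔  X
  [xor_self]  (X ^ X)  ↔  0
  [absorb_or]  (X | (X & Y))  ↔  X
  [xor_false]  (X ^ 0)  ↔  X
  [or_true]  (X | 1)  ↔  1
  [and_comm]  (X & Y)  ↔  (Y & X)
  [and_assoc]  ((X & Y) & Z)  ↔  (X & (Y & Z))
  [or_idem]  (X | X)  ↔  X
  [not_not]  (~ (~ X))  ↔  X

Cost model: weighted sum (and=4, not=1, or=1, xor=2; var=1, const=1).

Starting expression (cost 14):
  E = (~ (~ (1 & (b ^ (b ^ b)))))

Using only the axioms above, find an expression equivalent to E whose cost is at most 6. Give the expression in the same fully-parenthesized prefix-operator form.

(1 & b)   [cost 6]

1. [xor_self →] (b ^ b)  →  0;  E = (~ (~ (1 & (b ^ 0))))
2. [xor_false →] (b ^ 0)  →  b;  E = (~ (~ (1 & b)))
3. [not_not →] (~ (~ (1 & b)))  →  (1 & b);  cost 6 ≤ 6, done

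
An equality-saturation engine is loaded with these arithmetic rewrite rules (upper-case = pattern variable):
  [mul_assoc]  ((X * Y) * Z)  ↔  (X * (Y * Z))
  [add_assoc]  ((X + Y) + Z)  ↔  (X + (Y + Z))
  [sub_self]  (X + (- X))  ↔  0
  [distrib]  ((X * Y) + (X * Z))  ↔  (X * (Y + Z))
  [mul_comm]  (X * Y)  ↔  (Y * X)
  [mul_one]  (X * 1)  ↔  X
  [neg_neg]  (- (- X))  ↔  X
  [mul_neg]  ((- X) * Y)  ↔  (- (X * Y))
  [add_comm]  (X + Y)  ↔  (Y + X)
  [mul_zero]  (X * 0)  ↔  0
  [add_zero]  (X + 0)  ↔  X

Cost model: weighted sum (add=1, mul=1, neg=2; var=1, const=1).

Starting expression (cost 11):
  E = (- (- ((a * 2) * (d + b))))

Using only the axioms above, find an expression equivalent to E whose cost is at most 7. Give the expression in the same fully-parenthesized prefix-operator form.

((a * 2) * (d + b))   [cost 7]

1. [neg_neg →] (- (- ((a * 2) * (d + b))))  →  ((a * 2) * (d + b));  cost 7 ≤ 7, done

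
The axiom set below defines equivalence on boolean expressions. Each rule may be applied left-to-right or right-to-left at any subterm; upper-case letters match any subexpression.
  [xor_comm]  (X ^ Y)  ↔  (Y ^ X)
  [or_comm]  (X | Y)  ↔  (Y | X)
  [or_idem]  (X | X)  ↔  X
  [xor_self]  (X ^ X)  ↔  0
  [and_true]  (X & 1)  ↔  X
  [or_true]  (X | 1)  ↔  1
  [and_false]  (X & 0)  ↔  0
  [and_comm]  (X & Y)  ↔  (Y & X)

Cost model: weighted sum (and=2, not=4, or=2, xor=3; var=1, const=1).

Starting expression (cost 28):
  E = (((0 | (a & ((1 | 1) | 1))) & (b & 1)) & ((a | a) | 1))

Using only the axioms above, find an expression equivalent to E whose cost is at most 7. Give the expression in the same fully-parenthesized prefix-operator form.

(1) (1 | 1)  =[or_idem →]=  1    ⊢ (((0 | (a & (1 | 1))) & (b & 1)) & ((a | a) | 1))
(2) (b & 1)  =[and_true →]=  b    ⊢ (((0 | (a & (1 | 1))) & b) & ((a | a) | 1))
(3) (a | a)  =[or_idem →]=  a    ⊢ (((0 | (a & (1 | 1))) & b) & (a | 1))
(4) (1 | 1)  =[or_idem →]=  1    ⊢ (((0 | (a & 1)) & b) & (a | 1))
(5) (a | 1)  =[or_true →]=  1    ⊢ (((0 | (a & 1)) & b) & 1)
(6) (((0 | (a & 1)) & b) & 1)  =[and_true →]=  ((0 | (a & 1)) & b)
(7) (a & 1)  =[and_true →]=  a    ⊢ cost 7, within 7

((0 | a) & b)   [cost 7]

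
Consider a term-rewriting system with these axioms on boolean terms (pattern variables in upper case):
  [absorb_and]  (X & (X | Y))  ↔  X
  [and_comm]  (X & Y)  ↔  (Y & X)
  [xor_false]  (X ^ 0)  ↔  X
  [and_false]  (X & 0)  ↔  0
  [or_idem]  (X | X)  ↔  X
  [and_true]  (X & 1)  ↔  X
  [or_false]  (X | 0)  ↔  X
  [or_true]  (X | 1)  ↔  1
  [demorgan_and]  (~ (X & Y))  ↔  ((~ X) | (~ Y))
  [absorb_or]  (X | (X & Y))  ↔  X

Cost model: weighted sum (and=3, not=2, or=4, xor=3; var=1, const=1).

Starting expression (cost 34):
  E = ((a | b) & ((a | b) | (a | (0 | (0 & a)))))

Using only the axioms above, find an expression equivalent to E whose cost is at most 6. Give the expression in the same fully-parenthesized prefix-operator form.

(1) (0 | (0 & a))  =[absorb_or →]=  0    ⊢ ((a | b) & ((a | b) | (a | 0)))
(2) (a | 0)  =[or_false →]=  a    ⊢ ((a | b) & ((a | b) | a))
(3) ((a | b) & ((a | b) | a))  =[absorb_and →]=  (a | b)    ⊢ cost 6, within 6

(a | b)   [cost 6]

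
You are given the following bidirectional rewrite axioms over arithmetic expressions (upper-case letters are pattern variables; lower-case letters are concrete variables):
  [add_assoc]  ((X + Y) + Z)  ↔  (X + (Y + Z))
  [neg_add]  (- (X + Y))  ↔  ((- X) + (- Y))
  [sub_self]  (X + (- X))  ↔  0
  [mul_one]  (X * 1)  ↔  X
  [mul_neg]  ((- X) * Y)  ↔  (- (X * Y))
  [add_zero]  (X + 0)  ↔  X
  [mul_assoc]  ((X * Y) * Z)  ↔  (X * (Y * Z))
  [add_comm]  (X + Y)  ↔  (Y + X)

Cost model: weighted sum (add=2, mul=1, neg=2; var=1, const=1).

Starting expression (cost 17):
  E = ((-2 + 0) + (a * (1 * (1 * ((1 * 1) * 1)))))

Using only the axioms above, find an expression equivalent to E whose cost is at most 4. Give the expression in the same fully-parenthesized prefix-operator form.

1. [mul_one →] (1 * 1)  →  1;  E = ((-2 + 0) + (a * (1 * (1 * (1 * 1)))))
2. [mul_one →] (1 * 1)  →  1;  E = ((-2 + 0) + (a * (1 * (1 * 1))))
3. [mul_one →] (1 * 1)  →  1;  E = ((-2 + 0) + (a * (1 * 1)))
4. [mul_one →] (1 * 1)  →  1;  E = ((-2 + 0) + (a * 1))
5. [mul_one →] (a * 1)  →  a;  E = ((-2 + 0) + a)
6. [add_zero →] (-2 + 0)  →  -2;  cost 4 ≤ 4, done

(-2 + a)   [cost 4]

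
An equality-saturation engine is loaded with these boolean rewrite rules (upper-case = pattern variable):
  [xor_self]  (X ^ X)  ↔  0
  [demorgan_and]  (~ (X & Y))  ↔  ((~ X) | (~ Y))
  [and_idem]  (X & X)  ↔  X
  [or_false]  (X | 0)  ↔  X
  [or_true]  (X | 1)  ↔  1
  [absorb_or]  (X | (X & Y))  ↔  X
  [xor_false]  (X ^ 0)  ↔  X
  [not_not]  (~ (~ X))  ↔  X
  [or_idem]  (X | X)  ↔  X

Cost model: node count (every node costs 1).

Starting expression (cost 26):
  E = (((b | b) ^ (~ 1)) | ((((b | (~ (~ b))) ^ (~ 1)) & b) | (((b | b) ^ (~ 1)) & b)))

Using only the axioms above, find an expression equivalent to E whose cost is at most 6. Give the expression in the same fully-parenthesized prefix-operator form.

(1) (~ (~ b))  =[not_not →]=  b    ⊢ (((b | b) ^ (~ 1)) | ((((b | b) ^ (~ 1)) & b) | (((b | b) ^ (~ 1)) & b)))
(2) ((((b | b) ^ (~ 1)) & b) | (((b | b) ^ (~ 1)) & b))  =[or_idem →]=  (((b | b) ^ (~ 1)) & b)    ⊢ (((b | b) ^ (~ 1)) | (((b | b) ^ (~ 1)) & b))
(3) (((b | b) ^ (~ 1)) | (((b | b) ^ (~ 1)) & b))  =[absorb_or →]=  ((b | b) ^ (~ 1))    ⊢ cost 6, within 6

((b | b) ^ (~ 1))   [cost 6]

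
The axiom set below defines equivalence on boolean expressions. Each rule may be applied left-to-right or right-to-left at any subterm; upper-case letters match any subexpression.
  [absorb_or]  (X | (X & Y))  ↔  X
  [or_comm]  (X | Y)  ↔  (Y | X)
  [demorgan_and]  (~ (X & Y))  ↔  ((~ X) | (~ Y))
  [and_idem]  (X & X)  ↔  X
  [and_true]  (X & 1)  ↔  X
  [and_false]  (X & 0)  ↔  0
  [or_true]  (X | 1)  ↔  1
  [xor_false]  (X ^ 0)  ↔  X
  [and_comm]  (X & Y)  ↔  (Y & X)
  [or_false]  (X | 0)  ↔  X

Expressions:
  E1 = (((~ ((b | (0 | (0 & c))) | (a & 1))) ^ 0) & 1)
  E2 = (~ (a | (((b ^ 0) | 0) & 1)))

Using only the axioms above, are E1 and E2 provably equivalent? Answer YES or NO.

step 1: absorb_or (→) rewrites (0 | (0 & c)) into 0, now (((~ ((b | 0) | (a & 1))) ^ 0) & 1)
step 2: xor_false (→) rewrites ((~ ((b | 0) | (a & 1))) ^ 0) into (~ ((b | 0) | (a & 1))), now ((~ ((b | 0) | (a & 1))) & 1)
step 3: or_comm (→) rewrites ((b | 0) | (a & 1)) into ((a & 1) | (b | 0)), now ((~ ((a & 1) | (b | 0))) & 1)
step 4: or_false (→) rewrites (b | 0) into b, now ((~ ((a & 1) | b)) & 1)
step 5: and_true (→) rewrites ((~ ((a & 1) | b)) & 1) into (~ ((a & 1) | b))
step 6: and_true (→) rewrites (a & 1) into a, now (~ (a | b))
step 7: or_false (←) rewrites b into (b | 0), now (~ (a | (b | 0)))
step 8: xor_false (←) rewrites b into (b ^ 0), now (~ (a | ((b ^ 0) | 0)))
step 9: and_true (←) rewrites ((b ^ 0) | 0) into (((b ^ 0) | 0) & 1), which is E2

YES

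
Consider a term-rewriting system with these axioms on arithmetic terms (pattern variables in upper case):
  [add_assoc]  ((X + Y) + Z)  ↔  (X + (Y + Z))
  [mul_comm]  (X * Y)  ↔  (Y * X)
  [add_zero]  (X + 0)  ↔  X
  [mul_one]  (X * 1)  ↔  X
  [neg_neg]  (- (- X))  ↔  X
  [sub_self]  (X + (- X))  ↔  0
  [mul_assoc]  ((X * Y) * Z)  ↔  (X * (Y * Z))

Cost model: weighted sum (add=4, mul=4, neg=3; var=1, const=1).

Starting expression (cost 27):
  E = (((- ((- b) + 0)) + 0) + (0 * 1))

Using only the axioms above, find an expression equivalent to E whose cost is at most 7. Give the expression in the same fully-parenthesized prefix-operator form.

1. [add_zero →] ((- ((- b) + 0)) + 0)  →  (- ((- b) + 0));  E = ((- ((- b) + 0)) + (0 * 1))
2. [mul_one →] (0 * 1)  →  0;  E = ((- ((- b) + 0)) + 0)
3. [add_zero →] ((- ((- b) + 0)) + 0)  →  (- ((- b) + 0))
4. [add_zero →] ((- b) + 0)  →  (- b);  cost 7 ≤ 7, done

(- (- b))   [cost 7]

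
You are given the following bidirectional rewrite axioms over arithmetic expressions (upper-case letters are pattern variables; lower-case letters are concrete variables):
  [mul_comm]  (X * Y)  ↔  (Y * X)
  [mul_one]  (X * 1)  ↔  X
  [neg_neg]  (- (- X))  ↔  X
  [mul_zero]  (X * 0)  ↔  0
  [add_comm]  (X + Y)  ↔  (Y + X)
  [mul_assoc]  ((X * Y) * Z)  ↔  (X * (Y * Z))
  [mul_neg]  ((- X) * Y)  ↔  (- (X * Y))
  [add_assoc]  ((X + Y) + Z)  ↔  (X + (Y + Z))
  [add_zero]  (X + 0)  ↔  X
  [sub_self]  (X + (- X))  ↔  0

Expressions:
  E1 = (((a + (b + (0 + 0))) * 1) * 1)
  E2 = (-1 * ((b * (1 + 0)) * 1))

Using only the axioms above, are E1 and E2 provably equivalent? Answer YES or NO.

The axioms are sound identities: if E1 ↔* E2 then E1 and E2 evaluate identically under any assignment.
Under a=0, b=1: E1 evaluates to 1, E2 to -1. Distinct ⇒ no rewrite sequence connects them.

NO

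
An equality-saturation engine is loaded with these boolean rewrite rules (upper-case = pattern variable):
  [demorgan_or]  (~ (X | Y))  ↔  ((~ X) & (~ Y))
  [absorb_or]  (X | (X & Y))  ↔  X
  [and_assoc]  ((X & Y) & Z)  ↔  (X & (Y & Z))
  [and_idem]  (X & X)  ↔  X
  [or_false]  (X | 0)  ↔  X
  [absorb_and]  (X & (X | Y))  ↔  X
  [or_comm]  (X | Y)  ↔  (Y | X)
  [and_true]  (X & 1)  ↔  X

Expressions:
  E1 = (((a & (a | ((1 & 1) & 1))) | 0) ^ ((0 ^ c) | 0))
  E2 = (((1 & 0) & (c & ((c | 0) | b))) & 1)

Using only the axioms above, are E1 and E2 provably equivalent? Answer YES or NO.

All listed rules preserve value, hence provable equivalence implies equal values everywhere; look for a separating assignment.
a=0, b=0, c=1 gives E1 ↦ 1, E2 ↦ 0; values differ ⇒ not provably equivalent.

NO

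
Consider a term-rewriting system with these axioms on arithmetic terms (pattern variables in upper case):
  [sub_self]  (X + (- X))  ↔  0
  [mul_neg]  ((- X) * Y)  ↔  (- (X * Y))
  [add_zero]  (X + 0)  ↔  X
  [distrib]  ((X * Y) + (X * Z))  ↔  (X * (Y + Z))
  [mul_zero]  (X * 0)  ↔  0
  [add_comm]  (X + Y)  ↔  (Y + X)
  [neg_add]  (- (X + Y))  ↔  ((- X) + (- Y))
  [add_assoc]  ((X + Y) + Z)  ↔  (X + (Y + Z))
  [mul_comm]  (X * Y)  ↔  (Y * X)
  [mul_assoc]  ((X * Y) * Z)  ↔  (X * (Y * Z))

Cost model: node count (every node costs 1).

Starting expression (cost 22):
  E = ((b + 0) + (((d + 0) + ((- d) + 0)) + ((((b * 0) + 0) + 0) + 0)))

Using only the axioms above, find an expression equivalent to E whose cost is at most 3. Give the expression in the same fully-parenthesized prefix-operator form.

(1) ((((b * 0) + 0) + 0) + 0)  =[add_zero →]=  (((b * 0) + 0) + 0)    ⊢ ((b + 0) + (((d + 0) + ((- d) + 0)) + (((b * 0) + 0) + 0)))
(2) ((b * 0) + 0)  =[add_comm →]=  (0 + (b * 0))    ⊢ ((b + 0) + (((d + 0) + ((- d) + 0)) + ((0 + (b * 0)) + 0)))
(3) ((- d) + 0)  =[add_zero →]=  (- d)    ⊢ ((b + 0) + (((d + 0) + (- d)) + ((0 + (b * 0)) + 0)))
(4) (d + 0)  =[add_zero →]=  d    ⊢ ((b + 0) + ((d + (- d)) + ((0 + (b * 0)) + 0)))
(5) (b * 0)  =[mul_zero →]=  0    ⊢ ((b + 0) + ((d + (- d)) + ((0 + 0) + 0)))
(6) (d + (- d))  =[sub_self →]=  0    ⊢ ((b + 0) + (0 + ((0 + 0) + 0)))
(7) (b + 0)  =[add_zero →]=  b    ⊢ (b + (0 + ((0 + 0) + 0)))
(8) ((0 + 0) + 0)  =[add_assoc →]=  (0 + (0 + 0))    ⊢ (b + (0 + (0 + (0 + 0))))
(9) (0 + 0)  =[add_zero →]=  0    ⊢ (b + (0 + (0 + 0)))
(10) (0 + 0)  =[add_zero →]=  0    ⊢ (b + (0 + 0))
(11) (0 + 0)  =[add_zero →]=  0    ⊢ cost 3, within 3

(b + 0)   [cost 3]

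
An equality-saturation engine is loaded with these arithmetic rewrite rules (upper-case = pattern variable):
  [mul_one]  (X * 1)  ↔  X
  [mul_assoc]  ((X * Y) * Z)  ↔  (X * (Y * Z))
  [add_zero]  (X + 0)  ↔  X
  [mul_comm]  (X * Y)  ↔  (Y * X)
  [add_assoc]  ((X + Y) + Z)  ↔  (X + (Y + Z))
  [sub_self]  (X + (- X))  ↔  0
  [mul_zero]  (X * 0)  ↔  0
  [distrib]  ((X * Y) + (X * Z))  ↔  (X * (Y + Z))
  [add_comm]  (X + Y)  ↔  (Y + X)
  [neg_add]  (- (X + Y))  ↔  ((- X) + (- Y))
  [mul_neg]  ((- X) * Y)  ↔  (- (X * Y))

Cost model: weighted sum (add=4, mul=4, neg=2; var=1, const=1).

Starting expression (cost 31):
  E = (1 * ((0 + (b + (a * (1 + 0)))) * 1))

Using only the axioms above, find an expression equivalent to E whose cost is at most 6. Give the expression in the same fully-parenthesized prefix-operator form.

(a + b)   [cost 6]

step 1: add_zero (→) rewrites (1 + 0) into 1, now (1 * ((0 + (b + (a * 1))) * 1))
step 2: add_comm (→) rewrites (0 + (b + (a * 1))) into ((b + (a * 1)) + 0), now (1 * (((b + (a * 1)) + 0) * 1))
step 3: mul_comm (→) rewrites (1 * (((b + (a * 1)) + 0) * 1)) into ((((b + (a * 1)) + 0) * 1) * 1)
step 4: mul_one (→) rewrites ((((b + (a * 1)) + 0) * 1) * 1) into (((b + (a * 1)) + 0) * 1)
step 5: mul_one (→) rewrites (((b + (a * 1)) + 0) * 1) into ((b + (a * 1)) + 0)
step 6: add_zero (→) rewrites ((b + (a * 1)) + 0) into (b + (a * 1))
step 7: add_comm (→) rewrites (b + (a * 1)) into ((a * 1) + b)
step 8: mul_one (→) rewrites (a * 1) into a, reaching cost 6 (bound 6)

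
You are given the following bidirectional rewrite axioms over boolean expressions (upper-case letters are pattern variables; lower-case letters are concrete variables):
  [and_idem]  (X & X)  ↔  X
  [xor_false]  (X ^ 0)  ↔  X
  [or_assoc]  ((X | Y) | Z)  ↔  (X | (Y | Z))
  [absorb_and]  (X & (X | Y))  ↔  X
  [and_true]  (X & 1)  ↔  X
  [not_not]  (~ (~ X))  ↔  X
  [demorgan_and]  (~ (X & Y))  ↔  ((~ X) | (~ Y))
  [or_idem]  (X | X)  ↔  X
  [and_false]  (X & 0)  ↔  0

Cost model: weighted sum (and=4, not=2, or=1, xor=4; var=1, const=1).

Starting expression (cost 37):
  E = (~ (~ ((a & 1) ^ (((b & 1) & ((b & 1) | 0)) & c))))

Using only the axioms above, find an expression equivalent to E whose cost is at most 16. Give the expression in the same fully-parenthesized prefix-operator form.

step 1: absorb_and (→) rewrites ((b & 1) & ((b & 1) | 0)) into (b & 1), now (~ (~ ((a & 1) ^ ((b & 1) & c))))
step 2: not_not (→) rewrites (~ (~ ((a & 1) ^ ((b & 1) & c)))) into ((a & 1) ^ ((b & 1) & c))
step 3: and_true (→) rewrites (b & 1) into b, reaching cost 16 (bound 16)

((a & 1) ^ (b & c))   [cost 16]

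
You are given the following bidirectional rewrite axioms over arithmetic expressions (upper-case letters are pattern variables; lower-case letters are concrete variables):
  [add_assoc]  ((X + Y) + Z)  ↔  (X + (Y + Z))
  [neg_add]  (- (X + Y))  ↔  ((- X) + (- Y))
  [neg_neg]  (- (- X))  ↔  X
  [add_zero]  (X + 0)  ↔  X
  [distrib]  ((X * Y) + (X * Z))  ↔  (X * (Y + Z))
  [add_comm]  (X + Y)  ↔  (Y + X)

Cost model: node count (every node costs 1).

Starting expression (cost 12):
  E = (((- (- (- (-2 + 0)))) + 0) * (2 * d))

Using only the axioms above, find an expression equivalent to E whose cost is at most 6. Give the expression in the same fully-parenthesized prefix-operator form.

((- -2) * (2 * d))   [cost 6]

step 1: add_zero (→) rewrites ((- (- (- (-2 + 0)))) + 0) into (- (- (- (-2 + 0)))), now ((- (- (- (-2 + 0)))) * (2 * d))
step 2: neg_neg (→) rewrites (- (- (- (-2 + 0)))) into (- (-2 + 0)), now ((- (-2 + 0)) * (2 * d))
step 3: add_zero (→) rewrites (-2 + 0) into -2, reaching cost 6 (bound 6)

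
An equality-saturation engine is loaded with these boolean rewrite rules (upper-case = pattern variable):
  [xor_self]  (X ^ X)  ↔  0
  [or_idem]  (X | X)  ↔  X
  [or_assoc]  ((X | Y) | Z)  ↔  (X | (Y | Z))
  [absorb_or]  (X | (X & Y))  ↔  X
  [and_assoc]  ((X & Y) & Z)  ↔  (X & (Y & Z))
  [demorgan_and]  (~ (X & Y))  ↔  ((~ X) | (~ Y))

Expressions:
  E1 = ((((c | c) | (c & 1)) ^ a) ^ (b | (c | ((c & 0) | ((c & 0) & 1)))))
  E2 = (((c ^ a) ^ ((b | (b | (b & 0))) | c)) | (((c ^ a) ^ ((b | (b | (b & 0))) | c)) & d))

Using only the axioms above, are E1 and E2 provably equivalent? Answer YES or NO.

1. [absorb_or →] ((c & 0) | ((c & 0) & 1))  →  (c & 0);  E1 = ((((c | c) | (c & 1)) ^ a) ^ (b | (c | (c & 0))))
2. [absorb_or →] (c | (c & 0))  →  c;  E1 = ((((c | c) | (c & 1)) ^ a) ^ (b | c))
3. [or_idem →] (c | c)  →  c;  E1 = (((c | (c & 1)) ^ a) ^ (b | c))
4. [absorb_or →] (c | (c & 1))  →  c;  E1 = ((c ^ a) ^ (b | c))
5. [or_idem ←] b  →  (b | b);  E1 = ((c ^ a) ^ ((b | b) | c))
6. [absorb_or ←] b  →  (b | (b & 0));  E1 = ((c ^ a) ^ ((b | (b | (b & 0))) | c))
7. [absorb_or ←] ((c ^ a) ^ ((b | (b | (b & 0))) | c))  →  (((c ^ a) ^ ((b | (b | (b & 0))) | c)) | (((c ^ a) ^ ((b | (b | (b & 0))) | c)) & d));  this is E2

YES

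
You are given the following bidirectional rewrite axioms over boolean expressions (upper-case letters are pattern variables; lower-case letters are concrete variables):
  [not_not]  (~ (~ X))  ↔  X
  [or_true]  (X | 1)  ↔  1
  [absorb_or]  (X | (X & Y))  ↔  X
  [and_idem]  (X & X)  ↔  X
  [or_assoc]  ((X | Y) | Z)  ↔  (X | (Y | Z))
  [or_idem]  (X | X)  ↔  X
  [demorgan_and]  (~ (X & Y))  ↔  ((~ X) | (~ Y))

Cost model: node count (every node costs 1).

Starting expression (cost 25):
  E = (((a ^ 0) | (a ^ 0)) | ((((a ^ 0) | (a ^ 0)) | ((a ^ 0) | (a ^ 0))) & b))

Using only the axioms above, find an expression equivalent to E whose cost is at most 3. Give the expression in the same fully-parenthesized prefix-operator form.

(a ^ 0)   [cost 3]

step 1: or_idem (→) rewrites (((a ^ 0) | (a ^ 0)) | ((a ^ 0) | (a ^ 0))) into ((a ^ 0) | (a ^ 0)), now (((a ^ 0) | (a ^ 0)) | (((a ^ 0) | (a ^ 0)) & b))
step 2: or_idem (→) rewrites ((a ^ 0) | (a ^ 0)) into (a ^ 0), now ((a ^ 0) | (((a ^ 0) | (a ^ 0)) & b))
step 3: or_idem (→) rewrites ((a ^ 0) | (a ^ 0)) into (a ^ 0), now ((a ^ 0) | ((a ^ 0) & b))
step 4: absorb_or (→) rewrites ((a ^ 0) | ((a ^ 0) & b)) into (a ^ 0), reaching cost 3 (bound 3)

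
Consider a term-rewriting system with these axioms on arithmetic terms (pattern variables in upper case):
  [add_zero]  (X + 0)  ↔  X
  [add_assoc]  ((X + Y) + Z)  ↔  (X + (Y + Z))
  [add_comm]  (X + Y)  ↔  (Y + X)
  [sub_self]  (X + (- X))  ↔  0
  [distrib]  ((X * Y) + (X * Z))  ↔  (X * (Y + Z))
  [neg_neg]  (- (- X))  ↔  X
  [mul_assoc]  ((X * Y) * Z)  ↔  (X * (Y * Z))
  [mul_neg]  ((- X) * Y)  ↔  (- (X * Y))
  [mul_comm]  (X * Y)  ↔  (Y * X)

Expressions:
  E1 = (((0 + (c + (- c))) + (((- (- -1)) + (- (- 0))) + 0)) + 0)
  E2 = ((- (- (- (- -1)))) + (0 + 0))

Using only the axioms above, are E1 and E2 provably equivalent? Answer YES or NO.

1. [add_zero →] (((- (- -1)) + (- (- 0))) + 0)  →  ((- (- -1)) + (- (- 0)));  E1 = (((0 + (c + (- c))) + ((- (- -1)) + (- (- 0)))) + 0)
2. [sub_self →] (c + (- c))  →  0;  E1 = (((0 + 0) + ((- (- -1)) + (- (- 0)))) + 0)
3. [add_zero →] (((0 + 0) + ((- (- -1)) + (- (- 0)))) + 0)  →  ((0 + 0) + ((- (- -1)) + (- (- 0))))
4. [neg_neg →] (- (- 0))  →  0;  E1 = ((0 + 0) + ((- (- -1)) + 0))
5. [add_zero →] (0 + 0)  →  0;  E1 = (0 + ((- (- -1)) + 0))
6. [add_zero →] ((- (- -1)) + 0)  →  (- (- -1));  E1 = (0 + (- (- -1)))
7. [add_comm →] (0 + (- (- -1)))  →  ((- (- -1)) + 0)
8. [neg_neg ←] (- (- -1))  →  (- (- (- (- -1))));  E1 = ((- (- (- (- -1)))) + 0)
9. [add_zero ←] 0  →  (0 + 0);  this is E2

YES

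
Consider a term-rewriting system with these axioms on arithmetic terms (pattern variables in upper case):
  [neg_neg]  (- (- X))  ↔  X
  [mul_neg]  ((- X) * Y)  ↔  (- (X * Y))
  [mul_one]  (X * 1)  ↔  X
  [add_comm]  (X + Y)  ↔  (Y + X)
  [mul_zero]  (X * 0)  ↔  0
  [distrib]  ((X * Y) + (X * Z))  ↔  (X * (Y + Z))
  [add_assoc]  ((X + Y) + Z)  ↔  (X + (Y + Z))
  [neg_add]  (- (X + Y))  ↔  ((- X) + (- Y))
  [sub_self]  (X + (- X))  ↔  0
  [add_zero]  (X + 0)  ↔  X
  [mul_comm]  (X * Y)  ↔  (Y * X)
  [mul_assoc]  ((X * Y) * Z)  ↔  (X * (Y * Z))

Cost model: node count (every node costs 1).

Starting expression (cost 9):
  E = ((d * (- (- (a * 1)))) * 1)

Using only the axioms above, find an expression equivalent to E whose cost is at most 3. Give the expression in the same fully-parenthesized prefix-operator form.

step 1: mul_one (→) rewrites (a * 1) into a, now ((d * (- (- a))) * 1)
step 2: neg_neg (→) rewrites (- (- a)) into a, now ((d * a) * 1)
step 3: mul_one (→) rewrites ((d * a) * 1) into (d * a), reaching cost 3 (bound 3)

(d * a)   [cost 3]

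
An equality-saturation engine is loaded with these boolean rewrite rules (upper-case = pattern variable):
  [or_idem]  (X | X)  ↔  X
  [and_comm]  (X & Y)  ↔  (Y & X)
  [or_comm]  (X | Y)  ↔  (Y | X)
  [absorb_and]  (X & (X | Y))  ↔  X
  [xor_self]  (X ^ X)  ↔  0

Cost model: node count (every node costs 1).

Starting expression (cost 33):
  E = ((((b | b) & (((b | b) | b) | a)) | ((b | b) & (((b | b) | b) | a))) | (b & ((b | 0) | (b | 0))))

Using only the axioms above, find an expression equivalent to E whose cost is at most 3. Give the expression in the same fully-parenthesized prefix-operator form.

(b | b)   [cost 3]

(1) (((b | b) & (((b | b) | b) | a)) | ((b | b) & (((b | b) | b) | a)))  =[or_idem →]=  ((b | b) & (((b | b) | b) | a))    ⊢ (((b | b) & (((b | b) | b) | a)) | (b & ((b | 0) | (b | 0))))
(2) ((b | b) | b)  =[or_comm →]=  (b | (b | b))    ⊢ (((b | b) & ((b | (b | b)) | a)) | (b & ((b | 0) | (b | 0))))
(3) (b | b)  =[or_idem →]=  b    ⊢ ((b & ((b | (b | b)) | a)) | (b & ((b | 0) | (b | 0))))
(4) (b | b)  =[or_idem →]=  b    ⊢ ((b & ((b | b) | a)) | (b & ((b | 0) | (b | 0))))
(5) (b | b)  =[or_idem →]=  b    ⊢ ((b & (b | a)) | (b & ((b | 0) | (b | 0))))
(6) ((b & (b | a)) | (b & ((b | 0) | (b | 0))))  =[or_comm →]=  ((b & ((b | 0) | (b | 0))) | (b & (b | a)))
(7) ((b | 0) | (b | 0))  =[or_idem →]=  (b | 0)    ⊢ ((b & (b | 0)) | (b & (b | a)))
(8) (b & (b | a))  =[absorb_and →]=  b    ⊢ ((b & (b | 0)) | b)
(9) (b & (b | 0))  =[absorb_and →]=  b    ⊢ cost 3, within 3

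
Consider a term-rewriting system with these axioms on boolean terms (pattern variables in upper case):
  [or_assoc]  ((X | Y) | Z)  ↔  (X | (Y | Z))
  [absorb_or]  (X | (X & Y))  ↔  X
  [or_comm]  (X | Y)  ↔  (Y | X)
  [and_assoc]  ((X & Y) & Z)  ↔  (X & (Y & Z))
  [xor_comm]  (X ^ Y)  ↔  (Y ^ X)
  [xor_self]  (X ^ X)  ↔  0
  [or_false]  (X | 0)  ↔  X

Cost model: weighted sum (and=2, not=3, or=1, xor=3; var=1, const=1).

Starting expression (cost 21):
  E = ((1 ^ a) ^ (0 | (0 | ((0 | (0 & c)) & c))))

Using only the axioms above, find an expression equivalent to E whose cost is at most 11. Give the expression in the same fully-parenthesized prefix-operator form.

(1) (0 | (0 & c))  =[absorb_or →]=  0    ⊢ ((1 ^ a) ^ (0 | (0 | (0 & c))))
(2) ((1 ^ a) ^ (0 | (0 | (0 & c))))  =[xor_comm →]=  ((0 | (0 | (0 & c))) ^ (1 ^ a))
(3) (0 | (0 & c))  =[absorb_or →]=  0    ⊢ cost 11, within 11

((0 | 0) ^ (1 ^ a))   [cost 11]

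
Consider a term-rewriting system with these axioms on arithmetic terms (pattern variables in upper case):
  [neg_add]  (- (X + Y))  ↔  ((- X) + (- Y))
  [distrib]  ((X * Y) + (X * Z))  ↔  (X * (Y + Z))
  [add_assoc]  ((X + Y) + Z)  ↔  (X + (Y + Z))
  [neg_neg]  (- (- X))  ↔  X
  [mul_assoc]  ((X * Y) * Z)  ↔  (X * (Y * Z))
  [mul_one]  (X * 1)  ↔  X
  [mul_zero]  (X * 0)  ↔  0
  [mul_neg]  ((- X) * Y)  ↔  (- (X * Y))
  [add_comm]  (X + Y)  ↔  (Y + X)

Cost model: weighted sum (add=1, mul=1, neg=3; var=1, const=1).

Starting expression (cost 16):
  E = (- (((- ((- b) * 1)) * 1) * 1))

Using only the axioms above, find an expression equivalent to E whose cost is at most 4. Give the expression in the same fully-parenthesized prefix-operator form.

(- b)   [cost 4]

1. [mul_one →] (((- ((- b) * 1)) * 1) * 1)  →  ((- ((- b) * 1)) * 1);  E = (- ((- ((- b) * 1)) * 1))
2. [mul_one →] ((- b) * 1)  →  (- b);  E = (- ((- (- b)) * 1))
3. [mul_one →] ((- (- b)) * 1)  →  (- (- b));  E = (- (- (- b)))
4. [neg_neg →] (- (- (- b)))  →  (- b);  cost 4 ≤ 4, done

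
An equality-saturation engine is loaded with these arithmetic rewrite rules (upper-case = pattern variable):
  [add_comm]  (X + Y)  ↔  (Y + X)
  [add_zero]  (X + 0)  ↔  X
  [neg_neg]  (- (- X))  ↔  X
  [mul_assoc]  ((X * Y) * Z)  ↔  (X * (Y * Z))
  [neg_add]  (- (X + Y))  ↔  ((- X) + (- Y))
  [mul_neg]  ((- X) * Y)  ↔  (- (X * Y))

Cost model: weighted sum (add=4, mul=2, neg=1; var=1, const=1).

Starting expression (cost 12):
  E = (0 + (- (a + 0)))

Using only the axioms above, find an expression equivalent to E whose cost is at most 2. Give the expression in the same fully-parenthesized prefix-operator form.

1. [add_comm →] (0 + (- (a + 0)))  →  ((- (a + 0)) + 0)
2. [add_zero →] (a + 0)  →  a;  E = ((- a) + 0)
3. [add_zero →] ((- a) + 0)  →  (- a);  cost 2 ≤ 2, done

(- a)   [cost 2]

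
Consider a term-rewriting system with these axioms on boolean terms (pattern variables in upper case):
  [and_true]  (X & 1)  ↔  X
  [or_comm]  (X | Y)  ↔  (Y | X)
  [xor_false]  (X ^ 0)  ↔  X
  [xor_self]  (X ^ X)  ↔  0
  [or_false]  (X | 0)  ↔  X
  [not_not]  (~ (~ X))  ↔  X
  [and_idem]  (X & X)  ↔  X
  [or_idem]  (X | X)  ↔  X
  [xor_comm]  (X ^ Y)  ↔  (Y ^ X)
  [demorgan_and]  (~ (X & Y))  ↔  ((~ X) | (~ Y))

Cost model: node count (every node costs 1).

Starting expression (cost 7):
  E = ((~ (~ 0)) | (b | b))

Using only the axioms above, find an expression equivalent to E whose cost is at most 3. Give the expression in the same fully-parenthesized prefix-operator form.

(1) ((~ (~ 0)) | (b | b))  =[or_comm →]=  ((b | b) | (~ (~ 0)))
(2) (~ (~ 0))  =[not_not →]=  0    ⊢ ((b | b) | 0)
(3) (b | b)  =[or_idem →]=  b    ⊢ cost 3, within 3

(b | 0)   [cost 3]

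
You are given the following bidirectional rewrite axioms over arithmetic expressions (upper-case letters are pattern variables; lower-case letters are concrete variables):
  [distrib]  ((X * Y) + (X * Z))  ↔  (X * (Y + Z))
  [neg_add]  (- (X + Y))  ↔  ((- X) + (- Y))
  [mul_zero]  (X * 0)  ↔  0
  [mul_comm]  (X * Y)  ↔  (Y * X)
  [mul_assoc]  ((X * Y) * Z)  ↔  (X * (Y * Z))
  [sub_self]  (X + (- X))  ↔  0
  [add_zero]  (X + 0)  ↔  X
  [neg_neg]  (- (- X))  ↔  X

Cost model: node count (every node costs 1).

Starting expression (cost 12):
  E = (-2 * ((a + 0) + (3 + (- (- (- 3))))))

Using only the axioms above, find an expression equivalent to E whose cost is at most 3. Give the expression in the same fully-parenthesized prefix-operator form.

(a * -2)   [cost 3]

1. [neg_neg →] (- (- (- 3)))  →  (- 3);  E = (-2 * ((a + 0) + (3 + (- 3))))
2. [add_zero →] (a + 0)  →  a;  E = (-2 * (a + (3 + (- 3))))
3. [sub_self →] (3 + (- 3))  →  0;  E = (-2 * (a + 0))
4. [mul_comm →] (-2 * (a + 0))  →  ((a + 0) * -2)
5. [add_zero →] (a + 0)  →  a;  cost 3 ≤ 3, done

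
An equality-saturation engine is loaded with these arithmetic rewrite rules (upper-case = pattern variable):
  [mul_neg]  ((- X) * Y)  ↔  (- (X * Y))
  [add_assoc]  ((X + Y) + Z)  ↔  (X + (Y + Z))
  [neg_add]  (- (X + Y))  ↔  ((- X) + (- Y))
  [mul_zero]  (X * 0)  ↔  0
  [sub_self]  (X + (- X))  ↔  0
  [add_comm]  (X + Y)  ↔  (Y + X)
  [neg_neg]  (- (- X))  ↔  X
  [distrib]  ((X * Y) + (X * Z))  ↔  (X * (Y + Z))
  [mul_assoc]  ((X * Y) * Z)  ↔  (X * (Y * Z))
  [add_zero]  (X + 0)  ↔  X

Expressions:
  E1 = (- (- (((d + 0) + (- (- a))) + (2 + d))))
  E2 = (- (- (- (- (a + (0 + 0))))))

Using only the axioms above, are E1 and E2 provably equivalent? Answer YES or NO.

All listed rules preserve value, hence provable equivalence implies equal values everywhere; look for a separating assignment.
a=0, d=0 gives E1 ↦ 2, E2 ↦ 0; values differ ⇒ not provably equivalent.

NO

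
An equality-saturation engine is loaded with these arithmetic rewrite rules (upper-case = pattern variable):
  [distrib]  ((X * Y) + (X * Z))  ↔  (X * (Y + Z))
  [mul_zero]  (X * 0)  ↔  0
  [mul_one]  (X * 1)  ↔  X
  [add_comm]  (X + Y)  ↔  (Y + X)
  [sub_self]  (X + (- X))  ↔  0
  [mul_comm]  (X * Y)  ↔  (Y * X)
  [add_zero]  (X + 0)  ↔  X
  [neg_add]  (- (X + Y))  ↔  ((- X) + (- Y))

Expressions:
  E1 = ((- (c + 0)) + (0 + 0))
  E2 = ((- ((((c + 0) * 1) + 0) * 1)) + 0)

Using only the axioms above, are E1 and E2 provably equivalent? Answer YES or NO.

step 1: add_zero (→) rewrites (0 + 0) into 0, now ((- (c + 0)) + 0)
step 2: add_zero (→) rewrites ((- (c + 0)) + 0) into (- (c + 0))
step 3: add_zero (→) rewrites (c + 0) into c, now (- c)
step 4: mul_one (←) rewrites c into (c * 1), now (- (c * 1))
step 5: mul_one (←) rewrites c into (c * 1), now (- ((c * 1) * 1))
step 6: add_zero (←) rewrites c into (c + 0), now (- (((c + 0) * 1) * 1))
step 7: add_zero (←) rewrites ((c + 0) * 1) into (((c + 0) * 1) + 0), now (- ((((c + 0) * 1) + 0) * 1))
step 8: add_zero (←) rewrites (- ((((c + 0) * 1) + 0) * 1)) into ((- ((((c + 0) * 1) + 0) * 1)) + 0), which is E2

YES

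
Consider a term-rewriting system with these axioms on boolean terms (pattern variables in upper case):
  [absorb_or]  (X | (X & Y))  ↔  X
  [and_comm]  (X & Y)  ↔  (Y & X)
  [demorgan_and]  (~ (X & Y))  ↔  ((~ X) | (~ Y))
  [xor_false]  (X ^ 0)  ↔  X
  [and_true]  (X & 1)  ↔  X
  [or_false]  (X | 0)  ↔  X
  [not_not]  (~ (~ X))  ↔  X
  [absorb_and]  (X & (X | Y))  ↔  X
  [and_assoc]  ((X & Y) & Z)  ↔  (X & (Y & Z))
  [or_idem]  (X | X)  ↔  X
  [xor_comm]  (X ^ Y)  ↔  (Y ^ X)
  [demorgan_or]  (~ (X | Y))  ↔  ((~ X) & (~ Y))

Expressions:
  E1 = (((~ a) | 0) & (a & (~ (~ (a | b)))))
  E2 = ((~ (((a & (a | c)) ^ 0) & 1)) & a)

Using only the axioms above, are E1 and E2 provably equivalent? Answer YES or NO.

1. [not_not →] (~ (~ (a | b)))  →  (a | b);  E1 = (((~ a) | 0) & (a & (a | b)))
2. [absorb_and →] (a & (a | b))  →  a;  E1 = (((~ a) | 0) & a)
3. [or_false →] ((~ a) | 0)  →  (~ a);  E1 = ((~ a) & a)
4. [and_true ←] a  →  (a & 1);  E1 = ((~ (a & 1)) & a)
5. [xor_false ←] a  →  (a ^ 0);  E1 = ((~ ((a ^ 0) & 1)) & a)
6. [absorb_and ←] a  →  (a & (a | c));  this is E2

YES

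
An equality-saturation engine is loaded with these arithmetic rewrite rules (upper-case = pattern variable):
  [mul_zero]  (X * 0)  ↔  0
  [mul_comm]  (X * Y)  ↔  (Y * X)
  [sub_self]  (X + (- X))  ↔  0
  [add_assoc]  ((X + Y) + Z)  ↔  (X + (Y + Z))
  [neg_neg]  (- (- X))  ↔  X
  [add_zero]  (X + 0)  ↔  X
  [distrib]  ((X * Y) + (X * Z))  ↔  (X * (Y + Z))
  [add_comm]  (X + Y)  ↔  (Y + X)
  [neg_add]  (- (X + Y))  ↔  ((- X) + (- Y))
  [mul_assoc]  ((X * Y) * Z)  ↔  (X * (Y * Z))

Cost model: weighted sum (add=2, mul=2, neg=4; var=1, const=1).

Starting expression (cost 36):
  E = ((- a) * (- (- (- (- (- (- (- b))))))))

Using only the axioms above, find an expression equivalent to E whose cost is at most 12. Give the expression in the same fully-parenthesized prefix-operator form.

(1) (- (- (- (- (- (- b))))))  =[neg_neg →]=  (- (- (- (- b))))    ⊢ ((- a) * (- (- (- (- (- b))))))
(2) (- (- (- (- (- b)))))  =[neg_neg →]=  (- (- (- b)))    ⊢ ((- a) * (- (- (- b))))
(3) (- (- (- b)))  =[neg_neg →]=  (- b)    ⊢ cost 12, within 12

((- a) * (- b))   [cost 12]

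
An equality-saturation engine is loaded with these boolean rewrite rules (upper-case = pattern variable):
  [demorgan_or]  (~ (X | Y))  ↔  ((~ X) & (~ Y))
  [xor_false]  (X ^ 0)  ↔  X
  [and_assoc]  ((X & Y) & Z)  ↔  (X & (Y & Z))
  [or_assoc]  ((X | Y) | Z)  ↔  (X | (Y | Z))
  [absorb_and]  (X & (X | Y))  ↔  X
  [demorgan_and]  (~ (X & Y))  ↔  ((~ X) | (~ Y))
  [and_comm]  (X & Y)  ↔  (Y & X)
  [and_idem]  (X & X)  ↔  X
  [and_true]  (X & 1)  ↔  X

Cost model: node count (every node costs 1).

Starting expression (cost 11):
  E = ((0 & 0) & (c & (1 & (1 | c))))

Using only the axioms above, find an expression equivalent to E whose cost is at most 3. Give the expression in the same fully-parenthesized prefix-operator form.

(0 & c)   [cost 3]

step 1: absorb_and (→) rewrites (1 & (1 | c)) into 1, now ((0 & 0) & (c & 1))
step 2: and_idem (→) rewrites (0 & 0) into 0, now (0 & (c & 1))
step 3: and_true (→) rewrites (c & 1) into c, reaching cost 3 (bound 3)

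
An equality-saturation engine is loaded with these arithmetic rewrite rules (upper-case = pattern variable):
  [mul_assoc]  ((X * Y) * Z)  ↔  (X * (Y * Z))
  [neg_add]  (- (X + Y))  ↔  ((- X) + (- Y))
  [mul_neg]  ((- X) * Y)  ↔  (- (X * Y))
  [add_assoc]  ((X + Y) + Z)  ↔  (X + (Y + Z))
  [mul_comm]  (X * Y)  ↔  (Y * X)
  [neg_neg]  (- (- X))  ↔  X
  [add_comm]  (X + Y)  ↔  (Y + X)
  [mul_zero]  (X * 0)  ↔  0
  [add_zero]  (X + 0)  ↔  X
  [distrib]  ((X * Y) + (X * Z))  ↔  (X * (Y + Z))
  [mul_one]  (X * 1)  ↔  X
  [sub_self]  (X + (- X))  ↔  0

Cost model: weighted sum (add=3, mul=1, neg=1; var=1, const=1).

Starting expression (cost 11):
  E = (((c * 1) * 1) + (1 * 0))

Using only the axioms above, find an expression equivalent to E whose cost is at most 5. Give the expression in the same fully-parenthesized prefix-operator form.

1. [mul_one →] ((c * 1) * 1)  →  (c * 1);  E = ((c * 1) + (1 * 0))
2. [mul_one →] (c * 1)  →  c;  E = (c + (1 * 0))
3. [mul_zero →] (1 * 0)  →  0;  cost 5 ≤ 5, done

(c + 0)   [cost 5]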